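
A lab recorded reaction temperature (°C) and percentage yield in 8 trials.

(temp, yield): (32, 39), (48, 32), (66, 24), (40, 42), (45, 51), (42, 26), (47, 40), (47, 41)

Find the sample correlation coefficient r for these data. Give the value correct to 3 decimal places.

n = 8, Σx = 367, Σy = 295, Σx² = 17491, Σy² = 11443, Σxy = 13242
nΣxy − ΣxΣy = 105936 − 108265 = -2329
nΣx² − (Σx)² = 139928 − 134689 = 5239; nΣy² − (Σy)² = 91544 − 87025 = 4519
r = -2329 / √(5239 × 4519) = -2329 / 4865.7005 ≈ -0.479

-0.479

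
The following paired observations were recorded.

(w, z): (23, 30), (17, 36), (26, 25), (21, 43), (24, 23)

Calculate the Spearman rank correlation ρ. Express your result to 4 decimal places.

Rank w: 3, 1, 5, 2, 4
Rank z: 3, 4, 2, 5, 1
d = rank(w) − rank(z): 0, -3, 3, -3, 3; Σd² = 36
ρ = 1 − 6Σd² / [n(n²−1)] = 1 − 6×36 / (5×24) = 1 − 216/120 ≈ -0.8000

-0.8000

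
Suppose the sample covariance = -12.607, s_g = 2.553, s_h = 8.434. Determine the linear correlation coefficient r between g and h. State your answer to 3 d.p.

r = Cov(g,h) / (s_g · s_h) = -12.607 / (2.553 × 8.434)
  = -12.607 / 21.5320 ≈ -0.586

-0.586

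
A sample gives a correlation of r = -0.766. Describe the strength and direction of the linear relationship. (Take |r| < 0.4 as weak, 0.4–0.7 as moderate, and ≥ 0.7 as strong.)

r = -0.766 < 0 so the relationship is negative.
|r| = 0.766, which falls in the strong range.

strong negative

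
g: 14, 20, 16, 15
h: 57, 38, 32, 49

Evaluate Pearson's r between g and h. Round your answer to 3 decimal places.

-0.624

n = 4, Σg = 65, Σh = 176, Σg² = 1077, Σh² = 8118, Σgh = 2805
nΣgh − ΣgΣh = 11220 − 11440 = -220
nΣg² − (Σg)² = 4308 − 4225 = 83; nΣh² − (Σh)² = 32472 − 30976 = 1496
r = -220 / √(83 × 1496) = -220 / 352.3748 ≈ -0.624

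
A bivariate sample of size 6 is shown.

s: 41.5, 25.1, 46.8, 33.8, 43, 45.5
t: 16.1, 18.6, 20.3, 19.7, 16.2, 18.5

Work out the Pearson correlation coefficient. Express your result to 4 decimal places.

n = 6, Σs = 235.7, Σt = 109.4, Σs² = 9604.19, Σt² = 2010.04, Σst = 4289.26
nΣst − ΣsΣt = 25735.56 − 25785.58 = -50.02
nΣs² − (Σs)² = 57625.14 − 55554.49 = 2070.65; nΣt² − (Σt)² = 12060.24 − 11968.36 = 91.88
r = -50.02 / √(2070.65 × 91.88) = -50.02 / 436.1781 ≈ -0.1147

-0.1147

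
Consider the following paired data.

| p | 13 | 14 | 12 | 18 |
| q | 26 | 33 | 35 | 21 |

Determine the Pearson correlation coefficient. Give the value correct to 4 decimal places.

-0.8009

n = 4, Σp = 57, Σq = 115, Σp² = 833, Σq² = 3431, Σpq = 1598
nΣpq − ΣpΣq = 6392 − 6555 = -163
nΣp² − (Σp)² = 3332 − 3249 = 83; nΣq² − (Σq)² = 13724 − 13225 = 499
r = -163 / √(83 × 499) = -163 / 203.5117 ≈ -0.8009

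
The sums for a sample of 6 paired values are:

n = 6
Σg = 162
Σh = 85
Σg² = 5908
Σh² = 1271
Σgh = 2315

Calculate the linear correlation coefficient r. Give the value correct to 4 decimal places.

0.0625

r = (nΣgh − ΣgΣh) / √[(nΣg² − (Σg)²)(nΣh² − (Σh)²)]
Numerator: 6×2315 − 162×85 = 120
Denominator: √[(35448 − 26244)(7626 − 7225)] = √[9204 × 401] = 1921.1465
r = 120 / 1921.1465 ≈ 0.0625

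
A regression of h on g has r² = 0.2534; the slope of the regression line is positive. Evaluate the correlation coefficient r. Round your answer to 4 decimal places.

|r| = √0.2534 = 0.5034
The association is positive, so r = 0.5034.

0.5034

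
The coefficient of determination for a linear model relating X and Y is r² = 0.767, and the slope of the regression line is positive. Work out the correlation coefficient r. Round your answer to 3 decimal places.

|r| = √0.767 = 0.876
The association is positive, so r = 0.876.

0.876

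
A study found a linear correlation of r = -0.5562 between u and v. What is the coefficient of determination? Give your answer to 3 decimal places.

r² = (-0.5562)² = 0.309

0.309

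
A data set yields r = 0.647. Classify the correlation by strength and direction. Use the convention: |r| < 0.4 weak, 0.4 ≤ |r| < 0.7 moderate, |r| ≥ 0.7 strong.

moderate positive

r = 0.647 > 0 so the relationship is positive.
|r| = 0.647, which falls in the moderate range.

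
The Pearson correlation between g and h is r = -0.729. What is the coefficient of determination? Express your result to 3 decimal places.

0.531

r² = (-0.729)² = 0.531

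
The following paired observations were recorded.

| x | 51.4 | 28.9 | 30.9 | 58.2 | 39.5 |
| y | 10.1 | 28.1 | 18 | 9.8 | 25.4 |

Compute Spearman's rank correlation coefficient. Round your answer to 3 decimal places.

-0.900

Rank x: 4, 1, 2, 5, 3
Rank y: 2, 5, 3, 1, 4
d = rank(x) − rank(y): 2, -4, -1, 4, -1; Σd² = 38
ρ = 1 − 6Σd² / [n(n²−1)] = 1 − 6×38 / (5×24) = 1 − 228/120 ≈ -0.900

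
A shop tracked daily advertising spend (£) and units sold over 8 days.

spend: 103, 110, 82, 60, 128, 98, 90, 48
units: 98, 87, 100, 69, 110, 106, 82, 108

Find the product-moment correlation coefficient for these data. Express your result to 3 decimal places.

0.276

n = 8, Σx = 719, Σy = 760, Σx² = 69425, Σy² = 73658, Σxy = 69036
nΣxy − ΣxΣy = 552288 − 546440 = 5848
nΣx² − (Σx)² = 555400 − 516961 = 38439; nΣy² − (Σy)² = 589264 − 577600 = 11664
r = 5848 / √(38439 × 11664) = 5848 / 21174.3358 ≈ 0.276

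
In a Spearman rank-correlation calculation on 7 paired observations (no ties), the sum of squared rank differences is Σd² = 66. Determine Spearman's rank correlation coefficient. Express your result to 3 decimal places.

ρ = 1 − 6Σd² / [n(n²−1)] = 1 − 6×66 / (7×48)
  = 1 − 396/336 = 1 − 1.1786 ≈ -0.179

-0.179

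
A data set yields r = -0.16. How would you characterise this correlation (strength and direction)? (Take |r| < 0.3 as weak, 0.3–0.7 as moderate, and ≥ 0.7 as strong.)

weak negative

r = -0.16 < 0 so the relationship is negative.
|r| = 0.16, which falls in the weak range.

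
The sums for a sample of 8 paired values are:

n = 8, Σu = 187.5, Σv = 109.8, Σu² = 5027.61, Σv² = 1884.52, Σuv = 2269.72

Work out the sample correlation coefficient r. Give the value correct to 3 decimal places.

r = (nΣuv − ΣuΣv) / √[(nΣu² − (Σu)²)(nΣv² − (Σv)²)]
Numerator: 8×2269.72 − 187.5×109.8 = -2429.74
Denominator: √[(40220.88 − 35156.25)(15076.16 − 12056.04)] = √[5064.63 × 3020.12] = 3910.9833
r = -2429.74 / 3910.9833 ≈ -0.621

-0.621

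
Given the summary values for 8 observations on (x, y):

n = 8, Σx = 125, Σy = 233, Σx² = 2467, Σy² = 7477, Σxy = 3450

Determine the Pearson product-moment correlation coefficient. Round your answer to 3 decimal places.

r = (nΣxy − ΣxΣy) / √[(nΣx² − (Σx)²)(nΣy² − (Σy)²)]
Numerator: 8×3450 − 125×233 = -1525
Denominator: √[(19736 − 15625)(59816 − 54289)] = √[4111 × 5527] = 4766.7071
r = -1525 / 4766.7071 ≈ -0.320

-0.320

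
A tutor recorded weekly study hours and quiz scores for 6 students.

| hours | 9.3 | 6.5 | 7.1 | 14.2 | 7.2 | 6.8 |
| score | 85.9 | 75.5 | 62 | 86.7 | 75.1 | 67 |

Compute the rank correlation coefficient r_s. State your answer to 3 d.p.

0.600

Rank hours: 5, 1, 3, 6, 4, 2
Rank score: 5, 4, 1, 6, 3, 2
d = rank(hours) − rank(score): 0, -3, 2, 0, 1, 0; Σd² = 14
ρ = 1 − 6Σd² / [n(n²−1)] = 1 − 6×14 / (6×35) = 1 − 84/210 ≈ 0.600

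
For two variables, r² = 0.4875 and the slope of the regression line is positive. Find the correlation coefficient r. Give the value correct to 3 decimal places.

|r| = √0.4875 = 0.698
The association is positive, so r = 0.698.

0.698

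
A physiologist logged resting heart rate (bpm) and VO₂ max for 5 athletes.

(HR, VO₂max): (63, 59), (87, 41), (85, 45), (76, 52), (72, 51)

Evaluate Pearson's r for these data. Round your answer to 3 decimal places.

-0.972

n = 5, Σx = 383, Σy = 248, Σx² = 29723, Σy² = 12492, Σxy = 18733
nΣxy − ΣxΣy = 93665 − 94984 = -1319
nΣx² − (Σx)² = 148615 − 146689 = 1926; nΣy² − (Σy)² = 62460 − 61504 = 956
r = -1319 / √(1926 × 956) = -1319 / 1356.9289 ≈ -0.972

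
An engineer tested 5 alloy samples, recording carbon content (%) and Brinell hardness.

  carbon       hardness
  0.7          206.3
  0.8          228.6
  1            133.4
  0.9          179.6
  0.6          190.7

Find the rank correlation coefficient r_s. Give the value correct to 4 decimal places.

-0.6000

Rank carbon: 2, 3, 5, 4, 1
Rank hardness: 4, 5, 1, 2, 3
d = rank(carbon) − rank(hardness): -2, -2, 4, 2, -2; Σd² = 32
ρ = 1 − 6Σd² / [n(n²−1)] = 1 − 6×32 / (5×24) = 1 − 192/120 ≈ -0.6000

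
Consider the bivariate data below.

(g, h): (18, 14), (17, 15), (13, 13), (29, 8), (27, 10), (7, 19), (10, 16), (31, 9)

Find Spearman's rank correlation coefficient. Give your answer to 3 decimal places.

Rank g: 5, 4, 3, 7, 6, 1, 2, 8
Rank h: 5, 6, 4, 1, 3, 8, 7, 2
d = rank(g) − rank(h): 0, -2, -1, 6, 3, -7, -5, 6; Σd² = 160
ρ = 1 − 6Σd² / [n(n²−1)] = 1 − 6×160 / (8×63) = 1 − 960/504 ≈ -0.905

-0.905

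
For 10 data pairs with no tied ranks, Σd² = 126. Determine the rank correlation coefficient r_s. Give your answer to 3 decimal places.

ρ = 1 − 6Σd² / [n(n²−1)] = 1 − 6×126 / (10×99)
  = 1 − 756/990 = 1 − 0.7636 ≈ 0.236

0.236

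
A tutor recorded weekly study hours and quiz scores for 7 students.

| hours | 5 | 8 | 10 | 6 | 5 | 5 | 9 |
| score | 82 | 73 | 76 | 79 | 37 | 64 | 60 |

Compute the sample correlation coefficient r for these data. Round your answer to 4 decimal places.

0.2198

n = 7, Σx = 48, Σy = 471, Σx² = 356, Σy² = 33135, Σxy = 3273
nΣxy − ΣxΣy = 22911 − 22608 = 303
nΣx² − (Σx)² = 2492 − 2304 = 188; nΣy² − (Σy)² = 231945 − 221841 = 10104
r = 303 / √(188 × 10104) = 303 / 1378.2424 ≈ 0.2198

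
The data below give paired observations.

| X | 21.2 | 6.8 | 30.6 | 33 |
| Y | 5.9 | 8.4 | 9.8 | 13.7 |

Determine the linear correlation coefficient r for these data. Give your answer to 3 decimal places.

0.590

n = 4, ΣX = 91.6, ΣY = 37.8, ΣX² = 2521.04, ΣY² = 389.1, ΣXY = 934.18
nΣXY − ΣXΣY = 3736.72 − 3462.48 = 274.24
nΣX² − (ΣX)² = 10084.16 − 8390.56 = 1693.6; nΣY² − (ΣY)² = 1556.4 − 1428.84 = 127.56
r = 274.24 / √(1693.6 × 127.56) = 274.24 / 464.7963 ≈ 0.590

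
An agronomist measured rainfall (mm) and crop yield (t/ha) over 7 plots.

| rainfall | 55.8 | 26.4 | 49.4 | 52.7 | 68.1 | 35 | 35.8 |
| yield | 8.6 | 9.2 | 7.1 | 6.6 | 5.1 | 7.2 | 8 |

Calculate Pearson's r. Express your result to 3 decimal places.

-0.719

n = 7, Σx = 323.2, Σy = 51.8, Σx² = 16172.5, Σy² = 394.42, Σxy = 2307.03
nΣxy − ΣxΣy = 16149.21 − 16741.76 = -592.55
nΣx² − (Σx)² = 113207.5 − 104458.24 = 8749.26; nΣy² − (Σy)² = 2760.94 − 2683.24 = 77.7
r = -592.55 / √(8749.26 × 77.7) = -592.55 / 824.5105 ≈ -0.719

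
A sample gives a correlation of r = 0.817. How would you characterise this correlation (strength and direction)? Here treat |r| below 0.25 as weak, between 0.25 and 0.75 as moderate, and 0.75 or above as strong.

strong positive

r = 0.817 > 0 so the relationship is positive.
|r| = 0.817, which falls in the strong range.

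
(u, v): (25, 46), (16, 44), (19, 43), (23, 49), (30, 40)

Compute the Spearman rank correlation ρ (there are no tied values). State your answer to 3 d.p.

-0.200

Rank u: 4, 1, 2, 3, 5
Rank v: 4, 3, 2, 5, 1
d = rank(u) − rank(v): 0, -2, 0, -2, 4; Σd² = 24
ρ = 1 − 6Σd² / [n(n²−1)] = 1 − 6×24 / (5×24) = 1 − 144/120 ≈ -0.200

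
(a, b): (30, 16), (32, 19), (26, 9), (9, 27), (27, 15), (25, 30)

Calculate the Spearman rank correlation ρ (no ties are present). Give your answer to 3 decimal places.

Rank a: 5, 6, 3, 1, 4, 2
Rank b: 3, 4, 1, 5, 2, 6
d = rank(a) − rank(b): 2, 2, 2, -4, 2, -4; Σd² = 48
ρ = 1 − 6Σd² / [n(n²−1)] = 1 − 6×48 / (6×35) = 1 − 288/210 ≈ -0.371

-0.371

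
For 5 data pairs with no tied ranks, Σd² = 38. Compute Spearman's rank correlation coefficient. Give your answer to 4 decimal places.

-0.9000

ρ = 1 − 6Σd² / [n(n²−1)] = 1 − 6×38 / (5×24)
  = 1 − 228/120 = 1 − 1.90000 ≈ -0.9000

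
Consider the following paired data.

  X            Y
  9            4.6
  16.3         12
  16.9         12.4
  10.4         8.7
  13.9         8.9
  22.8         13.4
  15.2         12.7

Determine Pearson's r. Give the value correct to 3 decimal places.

0.859

n = 7, ΣX = 104.5, ΣY = 72.7, ΣX² = 1684.55, ΣY² = 814.67, ΣXY = 1159.31
nΣXY − ΣXΣY = 8115.17 − 7597.15 = 518.02
nΣX² − (ΣX)² = 11791.85 − 10920.25 = 871.6; nΣY² − (ΣY)² = 5702.69 − 5285.29 = 417.4
r = 518.02 / √(871.6 × 417.4) = 518.02 / 603.1632 ≈ 0.859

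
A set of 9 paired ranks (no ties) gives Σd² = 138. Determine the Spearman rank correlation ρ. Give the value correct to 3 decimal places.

ρ = 1 − 6Σd² / [n(n²−1)] = 1 − 6×138 / (9×80)
  = 1 − 828/720 = 1 − 1.1500 ≈ -0.150

-0.150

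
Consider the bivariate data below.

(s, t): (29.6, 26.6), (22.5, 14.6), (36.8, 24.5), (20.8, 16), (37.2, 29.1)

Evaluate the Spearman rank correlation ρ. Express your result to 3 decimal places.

0.800

Rank s: 3, 2, 4, 1, 5
Rank t: 4, 1, 3, 2, 5
d = rank(s) − rank(t): -1, 1, 1, -1, 0; Σd² = 4
ρ = 1 − 6Σd² / [n(n²−1)] = 1 − 6×4 / (5×24) = 1 − 24/120 ≈ 0.800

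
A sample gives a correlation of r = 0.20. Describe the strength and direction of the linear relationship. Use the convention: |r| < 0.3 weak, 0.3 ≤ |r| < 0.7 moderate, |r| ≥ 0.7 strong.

r = 0.20 > 0 so the relationship is positive.
|r| = 0.20, which falls in the weak range.

weak positive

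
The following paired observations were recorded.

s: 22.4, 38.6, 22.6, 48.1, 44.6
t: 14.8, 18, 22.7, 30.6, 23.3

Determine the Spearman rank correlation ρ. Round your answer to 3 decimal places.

Rank s: 1, 3, 2, 5, 4
Rank t: 1, 2, 3, 5, 4
d = rank(s) − rank(t): 0, 1, -1, 0, 0; Σd² = 2
ρ = 1 − 6Σd² / [n(n²−1)] = 1 − 6×2 / (5×24) = 1 − 12/120 ≈ 0.900

0.900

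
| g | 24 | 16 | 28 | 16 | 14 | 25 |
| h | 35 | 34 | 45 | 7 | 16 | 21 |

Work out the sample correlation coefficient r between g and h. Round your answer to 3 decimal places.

0.645

n = 6, Σg = 123, Σh = 158, Σg² = 2693, Σh² = 5152, Σgh = 3505
nΣgh − ΣgΣh = 21030 − 19434 = 1596
nΣg² − (Σg)² = 16158 − 15129 = 1029; nΣh² − (Σh)² = 30912 − 24964 = 5948
r = 1596 / √(1029 × 5948) = 1596 / 2473.9628 ≈ 0.645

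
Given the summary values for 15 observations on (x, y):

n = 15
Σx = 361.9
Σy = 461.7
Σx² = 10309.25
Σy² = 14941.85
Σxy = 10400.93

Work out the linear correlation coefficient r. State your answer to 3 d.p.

r = (nΣxy − ΣxΣy) / √[(nΣx² − (Σx)²)(nΣy² − (Σy)²)]
Numerator: 15×10400.93 − 361.9×461.7 = -11075.28
Denominator: √[(154638.75 − 130971.61)(224127.75 − 213166.89)] = √[23667.14 × 10960.86] = 16106.2785
r = -11075.28 / 16106.2785 ≈ -0.688

-0.688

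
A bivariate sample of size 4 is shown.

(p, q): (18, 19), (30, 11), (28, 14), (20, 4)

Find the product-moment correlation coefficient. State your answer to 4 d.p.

-0.0722

n = 4, Σp = 96, Σq = 48, Σp² = 2408, Σq² = 694, Σpq = 1144
nΣpq − ΣpΣq = 4576 − 4608 = -32
nΣp² − (Σp)² = 9632 − 9216 = 416; nΣq² − (Σq)² = 2776 − 2304 = 472
r = -32 / √(416 × 472) = -32 / 443.1162 ≈ -0.0722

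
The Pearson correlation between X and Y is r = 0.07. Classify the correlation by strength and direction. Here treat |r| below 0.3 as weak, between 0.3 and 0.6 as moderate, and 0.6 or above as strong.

r = 0.07 > 0 so the relationship is positive.
|r| = 0.07, which falls in the weak range.

weak positive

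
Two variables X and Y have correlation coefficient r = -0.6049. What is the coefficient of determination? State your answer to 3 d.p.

r² = (-0.6049)² = 0.366

0.366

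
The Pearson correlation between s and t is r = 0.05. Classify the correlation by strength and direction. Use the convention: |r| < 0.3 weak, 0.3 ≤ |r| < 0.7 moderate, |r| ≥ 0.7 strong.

weak positive

r = 0.05 > 0 so the relationship is positive.
|r| = 0.05, which falls in the weak range.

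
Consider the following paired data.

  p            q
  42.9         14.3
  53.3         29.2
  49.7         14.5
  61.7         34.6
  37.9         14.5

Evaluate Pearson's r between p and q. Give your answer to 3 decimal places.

0.878

n = 5, Σp = 245.5, Σq = 107.1, Σp² = 12394.69, Σq² = 2674.79, Σpq = 5574.85
nΣpq − ΣpΣq = 27874.25 − 26293.05 = 1581.2
nΣp² − (Σp)² = 61973.45 − 60270.25 = 1703.2; nΣq² − (Σq)² = 13373.95 − 11470.41 = 1903.54
r = 1581.2 / √(1703.2 × 1903.54) = 1581.2 / 1800.5858 ≈ 0.878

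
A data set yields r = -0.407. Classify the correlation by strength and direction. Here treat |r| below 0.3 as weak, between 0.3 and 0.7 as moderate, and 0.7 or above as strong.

r = -0.407 < 0 so the relationship is negative.
|r| = 0.407, which falls in the moderate range.

moderate negative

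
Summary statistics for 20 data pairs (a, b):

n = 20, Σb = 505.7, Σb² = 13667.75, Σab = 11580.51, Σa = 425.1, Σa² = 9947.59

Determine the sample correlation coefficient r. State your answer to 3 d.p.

r = (nΣab − ΣaΣb) / √[(nΣa² − (Σa)²)(nΣb² − (Σb)²)]
Numerator: 20×11580.51 − 425.1×505.7 = 16637.13
Denominator: √[(198951.8 − 180710.01)(273355 − 255732.49)] = √[18241.79 × 17622.51] = 17929.4765
r = 16637.13 / 17929.4765 ≈ 0.928

0.928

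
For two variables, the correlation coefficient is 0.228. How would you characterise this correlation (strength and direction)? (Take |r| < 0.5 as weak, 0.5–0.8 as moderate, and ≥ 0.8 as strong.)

weak positive

r = 0.228 > 0 so the relationship is positive.
|r| = 0.228, which falls in the weak range.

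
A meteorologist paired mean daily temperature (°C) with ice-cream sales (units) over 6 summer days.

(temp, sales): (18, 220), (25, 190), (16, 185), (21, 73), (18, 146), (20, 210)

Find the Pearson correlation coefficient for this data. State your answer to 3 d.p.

n = 6, Σx = 118, Σy = 1024, Σx² = 2370, Σy² = 189470, Σxy = 20031
nΣxy − ΣxΣy = 120186 − 120832 = -646
nΣx² − (Σx)² = 14220 − 13924 = 296; nΣy² − (Σy)² = 1136820 − 1048576 = 88244
r = -646 / √(296 × 88244) = -646 / 5110.7949 ≈ -0.126

-0.126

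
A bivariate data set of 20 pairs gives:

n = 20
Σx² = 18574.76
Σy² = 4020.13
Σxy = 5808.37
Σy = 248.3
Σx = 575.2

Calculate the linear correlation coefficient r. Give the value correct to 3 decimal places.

-0.966

r = (nΣxy − ΣxΣy) / √[(nΣx² − (Σx)²)(nΣy² − (Σy)²)]
Numerator: 20×5808.37 − 575.2×248.3 = -26654.76
Denominator: √[(371495.2 − 330855.04)(80402.6 − 61652.89)] = √[40640.16 × 18749.71] = 27604.1883
r = -26654.76 / 27604.1883 ≈ -0.966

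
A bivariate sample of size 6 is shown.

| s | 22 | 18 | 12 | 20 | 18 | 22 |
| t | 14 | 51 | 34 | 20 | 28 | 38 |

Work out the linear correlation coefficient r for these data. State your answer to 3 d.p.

n = 6, Σs = 112, Σt = 185, Σs² = 2160, Σt² = 6581, Σst = 3374
nΣst − ΣsΣt = 20244 − 20720 = -476
nΣs² − (Σs)² = 12960 − 12544 = 416; nΣt² − (Σt)² = 39486 − 34225 = 5261
r = -476 / √(416 × 5261) = -476 / 1479.3837 ≈ -0.322

-0.322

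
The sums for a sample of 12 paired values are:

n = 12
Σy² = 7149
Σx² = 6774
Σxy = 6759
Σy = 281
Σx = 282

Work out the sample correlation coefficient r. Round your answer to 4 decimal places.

0.5377

r = (nΣxy − ΣxΣy) / √[(nΣx² − (Σx)²)(nΣy² − (Σy)²)]
Numerator: 12×6759 − 282×281 = 1866
Denominator: √[(81288 − 79524)(85788 − 78961)] = √[1764 × 6827] = 3470.2778
r = 1866 / 3470.2778 ≈ 0.5377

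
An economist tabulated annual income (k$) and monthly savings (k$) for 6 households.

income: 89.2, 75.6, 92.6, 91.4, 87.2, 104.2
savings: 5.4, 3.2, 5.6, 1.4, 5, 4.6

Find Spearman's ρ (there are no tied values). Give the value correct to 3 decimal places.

0.200

Rank income: 3, 1, 5, 4, 2, 6
Rank savings: 5, 2, 6, 1, 4, 3
d = rank(income) − rank(savings): -2, -1, -1, 3, -2, 3; Σd² = 28
ρ = 1 − 6Σd² / [n(n²−1)] = 1 − 6×28 / (6×35) = 1 − 168/210 ≈ 0.200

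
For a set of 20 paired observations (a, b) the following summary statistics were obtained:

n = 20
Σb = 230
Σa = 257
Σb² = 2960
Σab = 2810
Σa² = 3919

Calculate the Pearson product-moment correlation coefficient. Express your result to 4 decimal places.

r = (nΣab − ΣaΣb) / √[(nΣa² − (Σa)²)(nΣb² − (Σb)²)]
Numerator: 20×2810 − 257×230 = -2910
Denominator: √[(78380 − 66049)(59200 − 52900)] = √[12331 × 6300] = 8813.9265
r = -2910 / 8813.9265 ≈ -0.3302

-0.3302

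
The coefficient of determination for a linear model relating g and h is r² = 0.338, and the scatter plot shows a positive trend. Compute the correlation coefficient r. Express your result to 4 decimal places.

|r| = √0.338 = 0.5814
The association is positive, so r = 0.5814.

0.5814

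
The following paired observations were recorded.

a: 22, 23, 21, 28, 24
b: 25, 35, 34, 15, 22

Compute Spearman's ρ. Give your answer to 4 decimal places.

Rank a: 2, 3, 1, 5, 4
Rank b: 3, 5, 4, 1, 2
d = rank(a) − rank(b): -1, -2, -3, 4, 2; Σd² = 34
ρ = 1 − 6Σd² / [n(n²−1)] = 1 − 6×34 / (5×24) = 1 − 204/120 ≈ -0.7000

-0.7000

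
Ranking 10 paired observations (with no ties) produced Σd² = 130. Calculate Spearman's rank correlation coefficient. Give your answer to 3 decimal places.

0.212

ρ = 1 − 6Σd² / [n(n²−1)] = 1 − 6×130 / (10×99)
  = 1 − 780/990 = 1 − 0.7879 ≈ 0.212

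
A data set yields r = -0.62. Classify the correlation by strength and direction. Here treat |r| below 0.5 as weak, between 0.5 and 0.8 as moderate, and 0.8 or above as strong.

moderate negative

r = -0.62 < 0 so the relationship is negative.
|r| = 0.62, which falls in the moderate range.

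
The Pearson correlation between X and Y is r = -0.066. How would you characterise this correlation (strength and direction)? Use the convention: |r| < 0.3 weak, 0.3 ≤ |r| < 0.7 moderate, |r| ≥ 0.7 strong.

r = -0.066 < 0 so the relationship is negative.
|r| = 0.066, which falls in the weak range.

weak negative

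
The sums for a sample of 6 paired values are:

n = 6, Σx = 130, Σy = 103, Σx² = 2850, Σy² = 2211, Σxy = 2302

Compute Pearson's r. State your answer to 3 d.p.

0.579

r = (nΣxy − ΣxΣy) / √[(nΣx² − (Σx)²)(nΣy² − (Σy)²)]
Numerator: 6×2302 − 130×103 = 422
Denominator: √[(17100 − 16900)(13266 − 10609)] = √[200 × 2657] = 728.9719
r = 422 / 728.9719 ≈ 0.579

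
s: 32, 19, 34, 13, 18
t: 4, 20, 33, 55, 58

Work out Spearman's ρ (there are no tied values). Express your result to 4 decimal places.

Rank s: 4, 3, 5, 1, 2
Rank t: 1, 2, 3, 4, 5
d = rank(s) − rank(t): 3, 1, 2, -3, -3; Σd² = 32
ρ = 1 − 6Σd² / [n(n²−1)] = 1 − 6×32 / (5×24) = 1 − 192/120 ≈ -0.6000

-0.6000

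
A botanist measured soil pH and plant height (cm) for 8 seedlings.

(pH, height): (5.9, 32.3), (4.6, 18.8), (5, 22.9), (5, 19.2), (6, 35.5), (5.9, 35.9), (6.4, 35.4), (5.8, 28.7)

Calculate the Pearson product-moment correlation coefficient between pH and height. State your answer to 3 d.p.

0.945

n = 8, Σx = 44.6, Σy = 228.7, Σx² = 251.38, Σy² = 6915.69, Σxy = 1305.38
nΣxy − ΣxΣy = 10443.04 − 10200.02 = 243.02
nΣx² − (Σx)² = 2011.04 − 1989.16 = 21.88; nΣy² − (Σy)² = 55325.52 − 52303.69 = 3021.83
r = 243.02 / √(21.88 × 3021.83) = 243.02 / 257.1335 ≈ 0.945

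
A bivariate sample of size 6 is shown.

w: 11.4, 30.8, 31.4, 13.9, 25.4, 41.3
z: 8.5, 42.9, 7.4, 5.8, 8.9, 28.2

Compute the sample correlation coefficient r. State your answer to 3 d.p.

0.589

n = 6, Σw = 154.2, Σz = 101.7, Σw² = 4608.62, Σz² = 2875.51, Σwz = 3121.92
nΣwz − ΣwΣz = 18731.52 − 15682.14 = 3049.38
nΣw² − (Σw)² = 27651.72 − 23777.64 = 3874.08; nΣz² − (Σz)² = 17253.06 − 10342.89 = 6910.17
r = 3049.38 / √(3874.08 × 6910.17) = 3049.38 / 5174.0266 ≈ 0.589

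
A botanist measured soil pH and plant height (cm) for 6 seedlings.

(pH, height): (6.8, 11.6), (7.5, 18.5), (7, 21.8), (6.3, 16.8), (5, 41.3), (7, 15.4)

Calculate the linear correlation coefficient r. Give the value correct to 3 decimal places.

n = 6, Σx = 39.6, Σy = 125.4, Σx² = 265.18, Σy² = 3177.14, Σxy = 790.37
nΣxy − ΣxΣy = 4742.22 − 4965.84 = -223.62
nΣx² − (Σx)² = 1591.08 − 1568.16 = 22.92; nΣy² − (Σy)² = 19062.84 − 15725.16 = 3337.68
r = -223.62 / √(22.92 × 3337.68) = -223.62 / 276.5857 ≈ -0.809

-0.809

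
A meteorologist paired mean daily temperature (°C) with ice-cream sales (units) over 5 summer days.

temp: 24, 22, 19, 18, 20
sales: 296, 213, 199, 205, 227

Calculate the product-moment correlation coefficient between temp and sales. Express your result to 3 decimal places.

0.834

n = 5, Σx = 103, Σy = 1140, Σx² = 2145, Σy² = 266140, Σxy = 23801
nΣxy − ΣxΣy = 119005 − 117420 = 1585
nΣx² − (Σx)² = 10725 − 10609 = 116; nΣy² − (Σy)² = 1330700 − 1299600 = 31100
r = 1585 / √(116 × 31100) = 1585 / 1899.3683 ≈ 0.834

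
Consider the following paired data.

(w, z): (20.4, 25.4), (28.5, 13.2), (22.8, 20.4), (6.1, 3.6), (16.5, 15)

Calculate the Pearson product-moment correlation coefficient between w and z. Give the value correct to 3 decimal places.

n = 5, Σw = 94.3, Σz = 77.6, Σw² = 2057.71, Σz² = 1473.52, Σwz = 1628.94
nΣwz − ΣwΣz = 8144.7 − 7317.68 = 827.02
nΣw² − (Σw)² = 10288.55 − 8892.49 = 1396.06; nΣz² − (Σz)² = 7367.6 − 6021.76 = 1345.84
r = 827.02 / √(1396.06 × 1345.84) = 827.02 / 1370.7200 ≈ 0.603

0.603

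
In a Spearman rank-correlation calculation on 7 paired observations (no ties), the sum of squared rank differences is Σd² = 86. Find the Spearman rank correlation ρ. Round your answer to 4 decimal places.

-0.5357

ρ = 1 − 6Σd² / [n(n²−1)] = 1 − 6×86 / (7×48)
  = 1 − 516/336 = 1 − 1.53571 ≈ -0.5357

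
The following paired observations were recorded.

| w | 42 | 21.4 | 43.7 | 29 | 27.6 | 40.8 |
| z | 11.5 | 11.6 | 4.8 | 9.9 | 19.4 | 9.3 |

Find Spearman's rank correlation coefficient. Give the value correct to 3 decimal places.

-0.771

Rank w: 5, 1, 6, 3, 2, 4
Rank z: 4, 5, 1, 3, 6, 2
d = rank(w) − rank(z): 1, -4, 5, 0, -4, 2; Σd² = 62
ρ = 1 − 6Σd² / [n(n²−1)] = 1 − 6×62 / (6×35) = 1 − 372/210 ≈ -0.771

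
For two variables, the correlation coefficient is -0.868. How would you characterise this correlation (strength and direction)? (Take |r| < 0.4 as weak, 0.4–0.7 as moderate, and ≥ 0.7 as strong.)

strong negative

r = -0.868 < 0 so the relationship is negative.
|r| = 0.868, which falls in the strong range.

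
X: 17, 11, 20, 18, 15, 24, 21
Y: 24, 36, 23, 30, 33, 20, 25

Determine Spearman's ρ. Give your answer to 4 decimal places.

Rank X: 3, 1, 5, 4, 2, 7, 6
Rank Y: 3, 7, 2, 5, 6, 1, 4
d = rank(X) − rank(Y): 0, -6, 3, -1, -4, 6, 2; Σd² = 102
ρ = 1 − 6Σd² / [n(n²−1)] = 1 − 6×102 / (7×48) = 1 − 612/336 ≈ -0.8214

-0.8214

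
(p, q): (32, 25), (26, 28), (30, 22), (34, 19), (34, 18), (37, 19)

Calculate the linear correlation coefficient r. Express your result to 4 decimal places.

-0.8556

n = 6, Σp = 193, Σq = 131, Σp² = 6281, Σq² = 2939, Σpq = 4149
nΣpq − ΣpΣq = 24894 − 25283 = -389
nΣp² − (Σp)² = 37686 − 37249 = 437; nΣq² − (Σq)² = 17634 − 17161 = 473
r = -389 / √(437 × 473) = -389 / 454.6438 ≈ -0.8556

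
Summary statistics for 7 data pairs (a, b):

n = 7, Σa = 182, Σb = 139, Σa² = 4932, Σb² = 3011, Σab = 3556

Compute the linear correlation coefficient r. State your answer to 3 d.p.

r = (nΣab − ΣaΣb) / √[(nΣa² − (Σa)²)(nΣb² − (Σb)²)]
Numerator: 7×3556 − 182×139 = -406
Denominator: √[(34524 − 33124)(21077 − 19321)] = √[1400 × 1756] = 1567.9286
r = -406 / 1567.9286 ≈ -0.259

-0.259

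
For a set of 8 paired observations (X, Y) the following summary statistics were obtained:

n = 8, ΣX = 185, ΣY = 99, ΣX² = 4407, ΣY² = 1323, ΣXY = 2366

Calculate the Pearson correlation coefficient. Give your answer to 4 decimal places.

r = (nΣXY − ΣXΣY) / √[(nΣX² − (ΣX)²)(nΣY² − (ΣY)²)]
Numerator: 8×2366 − 185×99 = 613
Denominator: √[(35256 − 34225)(10584 − 9801)] = √[1031 × 783] = 898.4837
r = 613 / 898.4837 ≈ 0.6823

0.6823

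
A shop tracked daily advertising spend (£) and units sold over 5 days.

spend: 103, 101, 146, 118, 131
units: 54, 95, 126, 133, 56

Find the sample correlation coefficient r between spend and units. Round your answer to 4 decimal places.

0.3499

n = 5, Σx = 599, Σy = 464, Σx² = 73211, Σy² = 48642, Σxy = 56583
nΣxy − ΣxΣy = 282915 − 277936 = 4979
nΣx² − (Σx)² = 366055 − 358801 = 7254; nΣy² − (Σy)² = 243210 − 215296 = 27914
r = 4979 / √(7254 × 27914) = 4979 / 14229.8333 ≈ 0.3499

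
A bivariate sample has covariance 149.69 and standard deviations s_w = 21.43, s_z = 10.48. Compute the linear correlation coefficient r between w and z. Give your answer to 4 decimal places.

r = Cov(w,z) / (s_w · s_z) = 149.69 / (21.43 × 10.48)
  = 149.69 / 224.5864 ≈ 0.6665

0.6665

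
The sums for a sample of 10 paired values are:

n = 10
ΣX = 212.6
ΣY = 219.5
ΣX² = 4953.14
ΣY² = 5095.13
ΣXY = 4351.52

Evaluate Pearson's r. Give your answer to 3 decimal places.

r = (nΣXY − ΣXΣY) / √[(nΣX² − (ΣX)²)(nΣY² − (ΣY)²)]
Numerator: 10×4351.52 − 212.6×219.5 = -3150.5
Denominator: √[(49531.4 − 45198.76)(50951.3 − 48180.25)] = √[4332.64 × 2771.05] = 3464.9621
r = -3150.5 / 3464.9621 ≈ -0.909

-0.909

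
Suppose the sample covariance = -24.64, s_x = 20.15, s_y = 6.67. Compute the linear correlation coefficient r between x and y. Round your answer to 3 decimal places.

-0.183

r = Cov(x,y) / (s_x · s_y) = -24.64 / (20.15 × 6.67)
  = -24.64 / 134.4005 ≈ -0.183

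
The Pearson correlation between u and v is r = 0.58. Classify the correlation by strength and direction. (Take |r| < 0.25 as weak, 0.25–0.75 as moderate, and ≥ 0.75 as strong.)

moderate positive

r = 0.58 > 0 so the relationship is positive.
|r| = 0.58, which falls in the moderate range.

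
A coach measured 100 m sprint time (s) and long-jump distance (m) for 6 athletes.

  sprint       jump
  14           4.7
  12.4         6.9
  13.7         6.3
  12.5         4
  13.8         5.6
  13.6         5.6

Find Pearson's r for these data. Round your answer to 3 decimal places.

-0.061

n = 6, Σx = 80, Σy = 33.1, Σx² = 1069.1, Σy² = 188.11, Σxy = 441.11
nΣxy − ΣxΣy = 2646.66 − 2648 = -1.34
nΣx² − (Σx)² = 6414.6 − 6400 = 14.6; nΣy² − (Σy)² = 1128.66 − 1095.61 = 33.05
r = -1.34 / √(14.6 × 33.05) = -1.34 / 21.9666 ≈ -0.061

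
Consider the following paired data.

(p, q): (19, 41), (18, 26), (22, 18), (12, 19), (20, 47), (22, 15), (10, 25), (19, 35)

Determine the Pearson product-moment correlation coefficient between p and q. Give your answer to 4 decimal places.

n = 8, Σp = 142, Σq = 226, Σp² = 2658, Σq² = 7326, Σpq = 4056
nΣpq − ΣpΣq = 32448 − 32092 = 356
nΣp² − (Σp)² = 21264 − 20164 = 1100; nΣq² − (Σq)² = 58608 − 51076 = 7532
r = 356 / √(1100 × 7532) = 356 / 2878.4023 ≈ 0.1237

0.1237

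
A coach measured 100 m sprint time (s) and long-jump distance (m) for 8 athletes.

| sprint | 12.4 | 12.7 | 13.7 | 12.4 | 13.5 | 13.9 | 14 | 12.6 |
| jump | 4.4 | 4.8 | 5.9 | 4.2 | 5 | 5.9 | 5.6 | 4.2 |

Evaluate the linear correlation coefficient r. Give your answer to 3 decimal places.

n = 8, Σx = 105.2, Σy = 40, Σx² = 1386.72, Σy² = 203.66, Σxy = 529.26
nΣxy − ΣxΣy = 4234.08 − 4208 = 26.08
nΣx² − (Σx)² = 11093.76 − 11067.04 = 26.72; nΣy² − (Σy)² = 1629.28 − 1600 = 29.28
r = 26.08 / √(26.72 × 29.28) = 26.08 / 27.9707 ≈ 0.932

0.932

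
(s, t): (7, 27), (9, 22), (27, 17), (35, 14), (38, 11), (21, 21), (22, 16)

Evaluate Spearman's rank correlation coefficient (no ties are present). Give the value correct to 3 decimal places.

-0.964

Rank s: 1, 2, 5, 6, 7, 3, 4
Rank t: 7, 6, 4, 2, 1, 5, 3
d = rank(s) − rank(t): -6, -4, 1, 4, 6, -2, 1; Σd² = 110
ρ = 1 − 6Σd² / [n(n²−1)] = 1 − 6×110 / (7×48) = 1 − 660/336 ≈ -0.964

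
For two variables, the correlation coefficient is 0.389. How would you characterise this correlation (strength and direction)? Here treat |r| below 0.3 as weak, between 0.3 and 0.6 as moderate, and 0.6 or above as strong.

moderate positive

r = 0.389 > 0 so the relationship is positive.
|r| = 0.389, which falls in the moderate range.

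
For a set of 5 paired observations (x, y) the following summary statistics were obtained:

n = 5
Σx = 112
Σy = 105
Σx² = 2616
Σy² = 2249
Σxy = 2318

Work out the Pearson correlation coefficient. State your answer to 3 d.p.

-0.495

r = (nΣxy − ΣxΣy) / √[(nΣx² − (Σx)²)(nΣy² − (Σy)²)]
Numerator: 5×2318 − 112×105 = -170
Denominator: √[(13080 − 12544)(11245 − 11025)] = √[536 × 220] = 343.3948
r = -170 / 343.3948 ≈ -0.495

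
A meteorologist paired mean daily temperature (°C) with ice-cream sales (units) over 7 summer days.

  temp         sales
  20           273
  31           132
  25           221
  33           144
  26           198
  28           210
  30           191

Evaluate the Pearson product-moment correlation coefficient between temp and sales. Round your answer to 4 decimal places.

n = 7, Σx = 193, Σy = 1369, Σx² = 5435, Σy² = 281315, Σxy = 36587
nΣxy − ΣxΣy = 256109 − 264217 = -8108
nΣx² − (Σx)² = 38045 − 37249 = 796; nΣy² − (Σy)² = 1969205 − 1874161 = 95044
r = -8108 / √(796 × 95044) = -8108 / 8697.9897 ≈ -0.9322

-0.9322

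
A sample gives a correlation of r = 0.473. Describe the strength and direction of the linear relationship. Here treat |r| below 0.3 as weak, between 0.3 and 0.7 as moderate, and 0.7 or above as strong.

r = 0.473 > 0 so the relationship is positive.
|r| = 0.473, which falls in the moderate range.

moderate positive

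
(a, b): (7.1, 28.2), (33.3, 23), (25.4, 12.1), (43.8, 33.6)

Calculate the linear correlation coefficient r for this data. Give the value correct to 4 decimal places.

n = 4, Σa = 109.6, Σb = 96.9, Σa² = 3722.9, Σb² = 2599.61, Σab = 2745.14
nΣab − ΣaΣb = 10980.56 − 10620.24 = 360.32
nΣa² − (Σa)² = 14891.6 − 12012.16 = 2879.44; nΣb² − (Σb)² = 10398.44 − 9389.61 = 1008.83
r = 360.32 / √(2879.44 × 1008.83) = 360.32 / 1704.3666 ≈ 0.2114

0.2114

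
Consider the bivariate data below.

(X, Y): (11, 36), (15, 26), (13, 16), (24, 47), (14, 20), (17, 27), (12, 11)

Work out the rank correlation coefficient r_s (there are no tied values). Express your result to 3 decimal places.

Rank X: 1, 5, 3, 7, 4, 6, 2
Rank Y: 6, 4, 2, 7, 3, 5, 1
d = rank(X) − rank(Y): -5, 1, 1, 0, 1, 1, 1; Σd² = 30
ρ = 1 − 6Σd² / [n(n²−1)] = 1 − 6×30 / (7×48) = 1 − 180/336 ≈ 0.464

0.464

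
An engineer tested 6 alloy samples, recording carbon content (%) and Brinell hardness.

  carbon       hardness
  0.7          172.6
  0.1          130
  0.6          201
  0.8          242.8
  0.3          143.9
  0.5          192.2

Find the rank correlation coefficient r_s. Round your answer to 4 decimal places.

0.8286

Rank carbon: 5, 1, 4, 6, 2, 3
Rank hardness: 3, 1, 5, 6, 2, 4
d = rank(carbon) − rank(hardness): 2, 0, -1, 0, 0, -1; Σd² = 6
ρ = 1 − 6Σd² / [n(n²−1)] = 1 − 6×6 / (6×35) = 1 − 36/210 ≈ 0.8286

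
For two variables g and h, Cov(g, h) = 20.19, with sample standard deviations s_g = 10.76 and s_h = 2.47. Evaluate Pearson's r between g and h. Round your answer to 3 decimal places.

0.760

r = Cov(g,h) / (s_g · s_h) = 20.19 / (10.76 × 2.47)
  = 20.19 / 26.5772 ≈ 0.760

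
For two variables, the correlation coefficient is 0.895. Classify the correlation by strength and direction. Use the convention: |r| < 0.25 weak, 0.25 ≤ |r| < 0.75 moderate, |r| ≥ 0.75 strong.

r = 0.895 > 0 so the relationship is positive.
|r| = 0.895, which falls in the strong range.

strong positive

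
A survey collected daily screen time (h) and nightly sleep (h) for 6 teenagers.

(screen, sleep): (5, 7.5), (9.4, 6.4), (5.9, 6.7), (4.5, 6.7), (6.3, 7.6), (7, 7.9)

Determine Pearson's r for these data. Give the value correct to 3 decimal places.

-0.238

n = 6, Σx = 38.1, Σy = 42.8, Σx² = 257.11, Σy² = 307.16, Σxy = 270.52
nΣxy − ΣxΣy = 1623.12 − 1630.68 = -7.56
nΣx² − (Σx)² = 1542.66 − 1451.61 = 91.05; nΣy² − (Σy)² = 1842.96 − 1831.84 = 11.12
r = -7.56 / √(91.05 × 11.12) = -7.56 / 31.8194 ≈ -0.238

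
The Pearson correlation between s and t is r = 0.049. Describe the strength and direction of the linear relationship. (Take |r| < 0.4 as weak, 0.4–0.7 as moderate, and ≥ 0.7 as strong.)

weak positive

r = 0.049 > 0 so the relationship is positive.
|r| = 0.049, which falls in the weak range.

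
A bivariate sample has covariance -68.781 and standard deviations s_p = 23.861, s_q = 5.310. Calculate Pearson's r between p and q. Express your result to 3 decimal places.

-0.543

r = Cov(p,q) / (s_p · s_q) = -68.781 / (23.861 × 5.310)
  = -68.781 / 126.7019 ≈ -0.543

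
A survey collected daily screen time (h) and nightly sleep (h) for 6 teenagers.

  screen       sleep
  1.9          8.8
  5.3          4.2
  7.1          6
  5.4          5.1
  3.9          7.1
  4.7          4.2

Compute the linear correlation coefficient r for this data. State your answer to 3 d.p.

-0.665

n = 6, Σx = 28.3, Σy = 35.4, Σx² = 148.57, Σy² = 225.14, Σxy = 156.55
nΣxy − ΣxΣy = 939.3 − 1001.82 = -62.52
nΣx² − (Σx)² = 891.42 − 800.89 = 90.53; nΣy² − (Σy)² = 1350.84 − 1253.16 = 97.68
r = -62.52 / √(90.53 × 97.68) = -62.52 / 94.0371 ≈ -0.665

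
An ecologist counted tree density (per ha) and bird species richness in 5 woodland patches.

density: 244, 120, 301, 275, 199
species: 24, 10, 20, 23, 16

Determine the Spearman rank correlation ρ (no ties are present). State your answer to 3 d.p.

Rank density: 3, 1, 5, 4, 2
Rank species: 5, 1, 3, 4, 2
d = rank(density) − rank(species): -2, 0, 2, 0, 0; Σd² = 8
ρ = 1 − 6Σd² / [n(n²−1)] = 1 − 6×8 / (5×24) = 1 − 48/120 ≈ 0.600

0.600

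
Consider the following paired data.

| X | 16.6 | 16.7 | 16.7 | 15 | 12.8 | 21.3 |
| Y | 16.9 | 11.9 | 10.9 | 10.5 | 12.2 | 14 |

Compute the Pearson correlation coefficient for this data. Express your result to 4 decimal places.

n = 6, ΣX = 99.1, ΣY = 76.4, ΣX² = 1675.87, ΣY² = 1001.12, ΣXY = 1273.16
nΣXY − ΣXΣY = 7638.96 − 7571.24 = 67.72
nΣX² − (ΣX)² = 10055.22 − 9820.81 = 234.41; nΣY² − (ΣY)² = 6006.72 − 5836.96 = 169.76
r = 67.72 / √(234.41 × 169.76) = 67.72 / 199.4829 ≈ 0.3395

0.3395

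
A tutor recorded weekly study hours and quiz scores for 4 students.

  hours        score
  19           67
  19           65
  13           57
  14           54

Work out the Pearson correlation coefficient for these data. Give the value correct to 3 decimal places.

n = 4, Σx = 65, Σy = 243, Σx² = 1087, Σy² = 14879, Σxy = 4005
nΣxy − ΣxΣy = 16020 − 15795 = 225
nΣx² − (Σx)² = 4348 − 4225 = 123; nΣy² − (Σy)² = 59516 − 59049 = 467
r = 225 / √(123 × 467) = 225 / 239.6685 ≈ 0.939

0.939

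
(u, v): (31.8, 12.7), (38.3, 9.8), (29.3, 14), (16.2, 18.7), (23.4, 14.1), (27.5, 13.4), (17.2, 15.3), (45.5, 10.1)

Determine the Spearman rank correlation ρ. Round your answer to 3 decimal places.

Rank u: 6, 7, 5, 1, 3, 4, 2, 8
Rank v: 3, 1, 5, 8, 6, 4, 7, 2
d = rank(u) − rank(v): 3, 6, 0, -7, -3, 0, -5, 6; Σd² = 164
ρ = 1 − 6Σd² / [n(n²−1)] = 1 − 6×164 / (8×63) = 1 − 984/504 ≈ -0.952

-0.952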